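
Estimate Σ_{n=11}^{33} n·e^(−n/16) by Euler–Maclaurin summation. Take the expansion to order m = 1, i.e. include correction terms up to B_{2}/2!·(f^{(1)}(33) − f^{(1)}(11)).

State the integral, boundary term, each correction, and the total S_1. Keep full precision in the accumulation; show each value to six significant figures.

∫_11^33 x·e^(−x/16) dx evaluates to 117.549.
Boundary: ½(f(11) + f(33)) = ½(5.53115 + 4.19548) = 4.86331.
Integral + boundary = 122.412.
k=1: B_{2}/(2)! × [f^{(1)}(33) − f^{(1)}(11)] = 1/12 × (-0.135082 − 0.157135) = -0.0243514.

S_1 ≈ 122.388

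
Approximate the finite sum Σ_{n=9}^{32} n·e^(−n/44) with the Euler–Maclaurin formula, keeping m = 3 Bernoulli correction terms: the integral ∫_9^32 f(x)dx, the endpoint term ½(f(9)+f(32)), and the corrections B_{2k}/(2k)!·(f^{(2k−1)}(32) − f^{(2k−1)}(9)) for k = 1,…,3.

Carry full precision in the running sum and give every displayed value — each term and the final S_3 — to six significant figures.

S_3 ≈ 296.073

∫_9^32 x·e^(−x/44) dx evaluates to 284.717.
Boundary: ½(f(9) + f(32)) = ½(7.33516 + 15.4632) = 11.3992.
Running total after boundary: 296.116.
Order-1 term: 1/12 · (0.131789 − 0.648310) = -0.0430434.
After k=1: 296.073.
Order-2 term: −1/720 · (0.000567272 − 0.00117683) = 8.46610e-07.
After k=2: 296.073.
Order-3 term: 1/30240 · (5.50863e-07 − 1.04276e-06) = -1.62666e-11.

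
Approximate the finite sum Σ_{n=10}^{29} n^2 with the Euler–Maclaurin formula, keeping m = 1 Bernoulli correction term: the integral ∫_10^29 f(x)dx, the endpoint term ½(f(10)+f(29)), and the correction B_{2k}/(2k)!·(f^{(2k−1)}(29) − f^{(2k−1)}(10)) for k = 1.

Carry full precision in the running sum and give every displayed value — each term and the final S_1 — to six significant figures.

S_1 ≈ 8270.00

Integral: ∫_10^29 x^2 dx = 7796.33.
½[f(10) + f(29)] = ½[100.000 + 841.000] = 470.500.
Integral + boundary = 8266.83.
Order-1 term: 1/12 · (58.0000 − 20.0000) = 3.16667.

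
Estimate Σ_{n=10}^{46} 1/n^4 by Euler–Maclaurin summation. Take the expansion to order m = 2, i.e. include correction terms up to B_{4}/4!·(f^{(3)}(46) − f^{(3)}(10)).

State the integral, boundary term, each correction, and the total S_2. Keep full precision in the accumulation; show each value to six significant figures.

S_2 ≈ 0.000383335

Integral: ∫_10^46 1/x^4 dx = 0.000329909.
Boundary: ½(f(10) + f(46)) = ½(0.000100000 + 2.23341e-07) = 5.01117e-05.
Integral + boundary = 0.000380020.
k=1: B_{2}/(2)! × [f^{(1)}(46) − f^{(1)}(10)] = 1/12 × (-1.94210e-08 − (-4.00000e-05)) = 3.33171e-06.
Running total after k=1: 0.000383352.
k=2: B_{4}/(4)! × [f^{(3)}(46) − f^{(3)}(10)] = −1/720 × (-2.75345e-10 − (-1.20000e-05)) = -1.66663e-08.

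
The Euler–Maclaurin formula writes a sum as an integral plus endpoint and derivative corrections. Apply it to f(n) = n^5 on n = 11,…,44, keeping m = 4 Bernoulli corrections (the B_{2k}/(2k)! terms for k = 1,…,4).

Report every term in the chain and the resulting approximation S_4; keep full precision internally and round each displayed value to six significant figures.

Integral: ∫_11^44 x^5 dx = 1.20909e+09.
½[f(11) + f(44)] = ½[161051 + 1.64916e+08] = 8.25386e+07.
Running total after boundary: 1.29163e+09.
k=1: B_{2}/(2)! × [f^{(1)}(44) − f^{(1)}(11)] = 1/12 × (1.87405e+07 − 73205.0) = 1.55561e+06.
Running total after k=1: 1.29318e+09.
k=2: B_{4}/(4)! × [f^{(3)}(44) − f^{(3)}(11)] = −1/720 × (116160 − 7260.00) = -151.250.
Running total after k=2: 1.29318e+09.
k=3: B_{6}/(6)! × [f^{(5)}(44) − f^{(5)}(11)] = 1/30240 × (120.000 − 120.000) = 0.00000.
Running total after k=3: 1.29318e+09.
k=4: B_{8}/(8)! × [f^{(7)}(44) − f^{(7)}(11)] = −1/1209600 × (0.00000 − 0.00000) = 0.00000.

S_4 ≈ 1.29318e+09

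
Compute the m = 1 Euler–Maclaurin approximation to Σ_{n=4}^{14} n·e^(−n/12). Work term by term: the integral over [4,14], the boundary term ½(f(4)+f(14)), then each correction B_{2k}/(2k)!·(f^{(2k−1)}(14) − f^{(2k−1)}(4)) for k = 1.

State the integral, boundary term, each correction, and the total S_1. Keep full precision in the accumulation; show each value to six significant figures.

∫_4^14 x·e^(−x/12) dx evaluates to 40.4162.
Boundary: ½(f(4) + f(14)) = ½(2.86613 + 4.35965) = 3.61289.
Integral + boundary = 44.0291.
Order-1 term: 1/12 · (-0.0519005 − 0.477688) = -0.0441323.

S_1 ≈ 43.9850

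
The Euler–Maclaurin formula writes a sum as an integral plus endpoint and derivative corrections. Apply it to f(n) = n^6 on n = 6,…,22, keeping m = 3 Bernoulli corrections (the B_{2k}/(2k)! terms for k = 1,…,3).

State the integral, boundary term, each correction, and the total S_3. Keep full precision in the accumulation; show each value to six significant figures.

S_3 ≈ 4.15581e+08

∫_6^22 x^6 dx evaluates to 3.56297e+08.
½[f(6) + f(22)] = ½[46656.0 + 1.13380e+08] = 5.67133e+07.
So far: 4.13010e+08.
Order-1 term: 1/12 · (3.09218e+07 − 46656.0) = 2.57293e+06.
After k=1: 4.15583e+08.
Order-2 term: −1/720 · (1.27776e+06 − 25920.0) = -1738.67.
After k=2: 4.15581e+08.
Order-3 term: 1/30240 · (15840.0 − 4320.00) = 0.380952.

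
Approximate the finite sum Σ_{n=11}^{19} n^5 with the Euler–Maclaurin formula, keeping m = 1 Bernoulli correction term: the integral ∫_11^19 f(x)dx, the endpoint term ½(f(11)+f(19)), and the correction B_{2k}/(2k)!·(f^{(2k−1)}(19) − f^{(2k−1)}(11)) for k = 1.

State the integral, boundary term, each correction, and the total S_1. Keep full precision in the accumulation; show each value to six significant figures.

S_1 ≈ 8.91250e+06

The integral term ∫_11^19 x^5 dx = 7.54572e+06.
½[f(11) + f(19)] = ½[161051 + 2.47610e+06] = 1.31858e+06.
So far: 8.86430e+06.
Order-1 term: 1/12 · (651605 − 73205.0) = 48200.0.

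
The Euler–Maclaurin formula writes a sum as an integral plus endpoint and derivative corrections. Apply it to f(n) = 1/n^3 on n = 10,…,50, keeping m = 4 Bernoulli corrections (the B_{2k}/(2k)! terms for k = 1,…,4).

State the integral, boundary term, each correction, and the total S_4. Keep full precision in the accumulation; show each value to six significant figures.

The integral term ∫_10^50 1/x^3 dx = 0.00480000.
Endpoint term: (f(10) + f(50))/2 = (0.00100000 + 8.00000e-06)/2 = 0.000504000.
So far: 0.00530400.
Order-1 term: 1/12 · (-4.80000e-07 − (-0.000300000)) = 2.49600e-05.
Partial sum through k=1: 0.00532896.
Order-2 term: −1/720 · (-3.84000e-09 − (-6.00000e-05)) = -8.33280e-08.
Partial sum through k=2: 0.00532888.
Order-3 term: 1/30240 · (-6.45120e-11 − (-2.52000e-05)) = 8.33331e-10.
Partial sum through k=3: 0.00532888.
Order-4 term: −1/1209600 · (-1.85795e-12 − (-1.81440e-05)) = -1.50000e-11.

S_4 ≈ 0.00532888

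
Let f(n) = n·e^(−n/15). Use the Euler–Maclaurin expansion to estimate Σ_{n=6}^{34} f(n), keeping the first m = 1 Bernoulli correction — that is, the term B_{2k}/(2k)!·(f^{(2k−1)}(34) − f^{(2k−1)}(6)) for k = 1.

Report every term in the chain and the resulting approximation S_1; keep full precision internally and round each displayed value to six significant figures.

Integral: ∫_6^34 x·e^(−x/15) dx = 134.963.
Endpoint term: (f(6) + f(34))/2 = (4.02192 + 3.52434)/2 = 3.77313.
So far: 138.736.
Correction k=1: B_{2}/2! · (f^{(1)}(34) − f^{(1)}(6)) = 1/12 · (-0.131299 − 0.402192) = -0.0444576.

S_1 ≈ 138.691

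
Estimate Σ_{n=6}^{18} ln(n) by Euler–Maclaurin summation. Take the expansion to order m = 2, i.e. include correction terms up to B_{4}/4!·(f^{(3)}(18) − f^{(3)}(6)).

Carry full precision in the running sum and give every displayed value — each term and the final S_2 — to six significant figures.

S_2 ≈ 31.6080

The integral term ∫_6^18 ln(x) dx = 29.2761.
Boundary: ½(f(6) + f(18)) = ½(1.79176 + 2.89037) = 2.34107.
Integral + boundary = 31.6172.
k=1: B_{2}/(2)! × [f^{(1)}(18) − f^{(1)}(6)] = 1/12 × (0.0555556 − 0.166667) = -0.00925926.
After k=1: 31.6079.
k=2: B_{4}/(4)! × [f^{(3)}(18) − f^{(3)}(6)] = −1/720 × (0.000342936 − 0.00925926) = 1.23838e-05.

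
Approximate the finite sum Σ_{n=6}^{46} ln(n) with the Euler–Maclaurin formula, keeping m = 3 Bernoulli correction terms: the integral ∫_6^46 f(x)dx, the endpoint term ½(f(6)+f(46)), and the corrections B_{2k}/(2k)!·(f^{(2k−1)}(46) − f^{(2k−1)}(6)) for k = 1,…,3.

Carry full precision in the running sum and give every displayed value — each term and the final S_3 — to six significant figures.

Integral: ∫_6^46 ln(x) dx = 125.367.
Endpoint term: (f(6) + f(46))/2 = (1.79176 + 3.82864)/2 = 2.81020.
Integral + boundary = 128.177.
k=1: B_{2}/(2)! × [f^{(1)}(46) − f^{(1)}(6)] = 1/12 × (0.0217391 − 0.166667) = -0.0120773.
Partial sum through k=1: 128.165.
k=2: B_{4}/(4)! × [f^{(3)}(46) − f^{(3)}(6)] = −1/720 × (2.05474e-05 − 0.00925926) = 1.28315e-05.
Partial sum through k=2: 128.165.
k=3: B_{6}/(6)! × [f^{(5)}(46) − f^{(5)}(6)] = 1/30240 × (1.16526e-07 − 0.00308642) = -1.02060e-07.

S_3 ≈ 128.165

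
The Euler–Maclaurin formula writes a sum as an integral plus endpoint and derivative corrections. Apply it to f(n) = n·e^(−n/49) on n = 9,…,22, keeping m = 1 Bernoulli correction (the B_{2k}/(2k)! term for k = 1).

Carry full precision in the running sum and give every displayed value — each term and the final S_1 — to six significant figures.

S_1 ≈ 155.299

∫_9^22 x·e^(−x/49) dx evaluates to 144.561.
Boundary: ½(f(9) + f(22)) = ½(7.48987 + 14.0421) = 10.7660.
Running total after boundary: 155.327.
k=1: B_{2}/(2)! × [f^{(1)}(22) − f^{(1)}(9)] = 1/12 × (0.351705 − 0.679353) = -0.0273040.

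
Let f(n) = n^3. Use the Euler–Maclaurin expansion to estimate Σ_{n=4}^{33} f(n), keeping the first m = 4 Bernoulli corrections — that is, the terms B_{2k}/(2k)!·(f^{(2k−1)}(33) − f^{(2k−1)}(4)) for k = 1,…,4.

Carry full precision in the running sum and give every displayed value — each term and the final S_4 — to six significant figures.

S_4 ≈ 314685

The integral term ∫_4^33 x^3 dx = 296416.
½[f(4) + f(33)] = ½[64.0000 + 35937.0] = 18000.5.
Integral + boundary = 314417.
Order-1 term: 1/12 · (3267.00 − 48.0000) = 268.250.
Partial sum through k=1: 314685.
Order-2 term: −1/720 · (6.00000 − 6.00000) = 0.00000.
Partial sum through k=2: 314685.
Order-3 term: 1/30240 · (0.00000 − 0.00000) = 0.00000.
Partial sum through k=3: 314685.
Order-4 term: −1/1209600 · (0.00000 − 0.00000) = 0.00000.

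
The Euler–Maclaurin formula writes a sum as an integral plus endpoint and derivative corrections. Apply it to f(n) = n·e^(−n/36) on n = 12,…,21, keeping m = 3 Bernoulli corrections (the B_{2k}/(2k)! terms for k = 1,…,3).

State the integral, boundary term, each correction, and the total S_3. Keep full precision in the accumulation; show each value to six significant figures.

The integral term ∫_12^21 x·e^(−x/36) dx = 93.0780.
Endpoint term: (f(12) + f(21))/2 = (8.59838 + 11.7187)/2 = 10.1586.
So far: 103.237.
Order-1 term: 1/12 · (0.232515 − 0.477688) = -0.0204311.
Partial sum through k=1: 103.216.
Order-2 term: −1/720 · (0.00104057 − 0.00147434) = 6.02458e-07.
Partial sum through k=2: 103.216.
Order-3 term: 1/30240 · (1.46739e-06 − 1.99082e-06) = -1.73091e-11.

S_3 ≈ 103.216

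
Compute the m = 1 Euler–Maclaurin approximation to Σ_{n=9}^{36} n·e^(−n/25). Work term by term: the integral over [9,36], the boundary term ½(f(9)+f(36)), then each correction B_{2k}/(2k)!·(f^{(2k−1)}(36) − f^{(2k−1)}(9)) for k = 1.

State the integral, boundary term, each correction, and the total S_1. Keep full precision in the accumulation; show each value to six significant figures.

S_1 ≈ 239.068

Integral: ∫_9^36 x·e^(−x/25) dx = 231.710.
Endpoint term: (f(9) + f(36))/2 = (6.27909 + 8.52940)/2 = 7.40424.
Integral + boundary = 239.114.
k=1: B_{2}/(2)! × [f^{(1)}(36) − f^{(1)}(9)] = 1/12 × (-0.104248 − 0.446513) = -0.0458968.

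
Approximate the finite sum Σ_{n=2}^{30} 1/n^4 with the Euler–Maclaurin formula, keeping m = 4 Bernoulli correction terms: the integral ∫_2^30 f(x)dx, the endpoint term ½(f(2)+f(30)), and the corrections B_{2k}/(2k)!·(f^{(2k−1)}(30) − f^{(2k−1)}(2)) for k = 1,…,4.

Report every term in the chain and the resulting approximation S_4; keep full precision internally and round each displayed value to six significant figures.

S_4 ≈ 0.0822094

∫_2^30 1/x^4 dx evaluates to 0.0416543.
½[f(2) + f(30)] = ½[0.0625000 + 1.23457e-06] = 0.0312506.
So far: 0.0729049.
Correction k=1: B_{2}/2! · (f^{(1)}(30) − f^{(1)}(2)) = 1/12 · (-1.64609e-07 − (-0.125000)) = 0.0104167.
Partial sum through k=1: 0.0833216.
Correction k=2: B_{4}/4! · (f^{(3)}(30) − f^{(3)}(2)) = −1/720 · (-5.48697e-09 − (-0.937500)) = -0.00130208.
Partial sum through k=2: 0.0820195.
Correction k=3: B_{6}/6! · (f^{(5)}(30) − f^{(5)}(2)) = 1/30240 · (-3.41411e-10 − (-13.1250)) = 0.000434028.
Partial sum through k=3: 0.0824535.
Correction k=4: B_{8}/8! · (f^{(7)}(30) − f^{(7)}(2)) = −1/1209600 · (-3.41411e-11 − (-295.312)) = -0.000244141.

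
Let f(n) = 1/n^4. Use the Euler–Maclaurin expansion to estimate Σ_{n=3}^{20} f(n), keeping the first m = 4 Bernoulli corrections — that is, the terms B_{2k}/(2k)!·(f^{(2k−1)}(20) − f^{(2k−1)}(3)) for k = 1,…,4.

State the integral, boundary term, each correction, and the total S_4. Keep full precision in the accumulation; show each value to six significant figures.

Integral: ∫_3^20 1/x^4 dx = 0.0123040.
Boundary: ½(f(3) + f(20)) = ½(0.0123457 + 6.25000e-06) = 0.00617596.
So far: 0.0184800.
Correction k=1: B_{2}/2! · (f^{(1)}(20) − f^{(1)}(3)) = 1/12 · (-1.25000e-06 − (-0.0164609)) = 0.00137164.
After k=1: 0.0198516.
Correction k=2: B_{4}/4! · (f^{(3)}(20) − f^{(3)}(3)) = −1/720 · (-9.37500e-08 − (-0.0548697)) = -7.62078e-05.
After k=2: 0.0197754.
Correction k=3: B_{6}/6! · (f^{(5)}(20) − f^{(5)}(3)) = 1/30240 · (-1.31250e-08 − (-0.341411)) = 1.12901e-05.
After k=3: 0.0197867.
Correction k=4: B_{8}/8! · (f^{(7)}(20) − f^{(7)}(3)) = −1/1209600 · (-2.95313e-09 − (-3.41411)) = -2.82251e-06.

S_4 ≈ 0.0197839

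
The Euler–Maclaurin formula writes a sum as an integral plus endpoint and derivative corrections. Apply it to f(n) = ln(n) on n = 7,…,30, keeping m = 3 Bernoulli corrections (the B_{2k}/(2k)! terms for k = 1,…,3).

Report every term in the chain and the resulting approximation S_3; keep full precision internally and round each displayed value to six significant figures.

Integral: ∫_7^30 ln(x) dx = 65.4146.
½[f(7) + f(30)] = ½[1.94591 + 3.40120] = 2.67355.
So far: 68.0881.
Order-1 term: 1/12 · (0.0333333 − 0.142857) = -0.00912698.
After k=1: 68.0790.
Order-2 term: −1/720 · (7.40741e-05 − 0.00583090) = 7.99560e-06.
After k=2: 68.0790.
Order-3 term: 1/30240 · (9.87654e-07 − 0.00142798) = -4.71888e-08.

S_3 ≈ 68.0790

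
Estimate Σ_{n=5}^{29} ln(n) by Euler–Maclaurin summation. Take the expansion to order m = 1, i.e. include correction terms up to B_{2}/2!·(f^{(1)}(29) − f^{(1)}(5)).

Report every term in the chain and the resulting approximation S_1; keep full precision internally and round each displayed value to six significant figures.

∫_5^29 ln(x) dx evaluates to 65.6044.
½[f(5) + f(29)] = ½[1.60944 + 3.36730] = 2.48837.
Running total after boundary: 68.0928.
Correction k=1: B_{2}/2! · (f^{(1)}(29) − f^{(1)}(5)) = 1/12 · (0.0344828 − 0.200000) = -0.0137931.

S_1 ≈ 68.0790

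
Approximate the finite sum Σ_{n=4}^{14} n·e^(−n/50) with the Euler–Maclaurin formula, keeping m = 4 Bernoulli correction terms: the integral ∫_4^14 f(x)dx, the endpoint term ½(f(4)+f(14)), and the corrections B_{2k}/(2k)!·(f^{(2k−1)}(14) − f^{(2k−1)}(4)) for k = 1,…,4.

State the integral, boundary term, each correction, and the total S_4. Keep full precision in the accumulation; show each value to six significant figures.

S_4 ≈ 81.0175

The integral term ∫_4^14 x·e^(−x/50) dx = 73.9062.
Boundary: ½(f(4) + f(14)) = ½(3.69247 + 10.5810) = 7.13672.
Running total after boundary: 81.0429.
Order-1 term: 1/12 · (0.544164 − 0.849267) = -0.0254252.
After k=1: 81.0175.
Order-2 term: −1/720 · (0.000822293 − 0.00107820) = 3.55427e-07.
After k=2: 81.0175.
Order-3 term: 1/30240 · (5.70768e-07 − 7.26677e-07) = -5.15573e-12.
After k=3: 81.0175.
Order-4 term: −1/1209600 · (3.25047e-10 − 4.08830e-10) = 6.92645e-17.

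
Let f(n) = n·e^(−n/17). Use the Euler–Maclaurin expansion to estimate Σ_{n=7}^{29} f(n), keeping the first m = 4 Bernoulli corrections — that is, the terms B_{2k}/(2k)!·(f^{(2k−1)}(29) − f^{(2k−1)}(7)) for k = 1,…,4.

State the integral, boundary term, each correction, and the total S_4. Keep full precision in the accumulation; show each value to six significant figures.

Integral: ∫_7^29 x·e^(−x/17) dx = 128.271.
Boundary: ½(f(7) + f(29)) = ½(4.63736 + 5.26675) = 4.95206.
Integral + boundary = 133.223.
k=1: B_{2}/(2)! × [f^{(1)}(29) − f^{(1)}(7)] = 1/12 × (-0.128197 − 0.389694) = -0.0431576.
After k=1: 133.180.
k=2: B_{4}/(4)! × [f^{(3)}(29) − f^{(3)}(7)] = −1/720 × (0.000813244 − 0.00593306) = 7.11086e-06.
After k=2: 133.180.
k=3: B_{6}/(6)! × [f^{(5)}(29) − f^{(5)}(7)] = 1/30240 × (7.16289e-06 − 3.63934e-05) = -9.66618e-10.
After k=3: 133.180.
k=4: B_{8}/(8)! × [f^{(7)}(29) − f^{(7)}(7)] = −1/1209600 × (3.98332e-08 − 1.80821e-07) = 1.16557e-13.

S_4 ≈ 133.180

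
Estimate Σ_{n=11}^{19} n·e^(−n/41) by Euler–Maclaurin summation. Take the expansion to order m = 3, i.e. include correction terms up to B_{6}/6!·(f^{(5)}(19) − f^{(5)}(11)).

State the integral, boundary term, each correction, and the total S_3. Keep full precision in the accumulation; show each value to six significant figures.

∫_11^19 x·e^(−x/41) dx evaluates to 82.6421.
Boundary: ½(f(11) + f(19)) = ½(8.41152 + 11.9535) = 10.1825.
Integral + boundary = 92.8246.
Correction k=1: B_{2}/2! · (f^{(1)}(19) − f^{(1)}(11)) = 1/12 · (0.337583 − 0.559525) = -0.0184952.
Partial sum through k=1: 92.8061.
Correction k=2: B_{4}/4! · (f^{(3)}(19) − f^{(3)}(11)) = −1/720 · (0.000949343 − 0.00124265) = 4.07369e-07.
Partial sum through k=2: 92.8061.
Correction k=3: B_{6}/6! · (f^{(5)}(19) − f^{(5)}(11)) = 1/30240 · (1.01003e-06 − 1.28046e-06) = -8.94256e-12.

S_3 ≈ 92.8061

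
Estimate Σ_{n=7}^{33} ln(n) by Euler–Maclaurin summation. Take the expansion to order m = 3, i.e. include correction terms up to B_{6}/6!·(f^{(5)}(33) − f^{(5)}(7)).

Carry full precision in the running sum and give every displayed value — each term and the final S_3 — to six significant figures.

S_3 ≈ 78.4752

The integral term ∫_7^33 ln(x) dx = 75.7634.
Boundary: ½(f(7) + f(33)) = ½(1.94591 + 3.49651) = 2.72121.
Running total after boundary: 78.4846.
Correction k=1: B_{2}/2! · (f^{(1)}(33) − f^{(1)}(7)) = 1/12 · (0.0303030 − 0.142857) = -0.00937951.
Partial sum through k=1: 78.4752.
Correction k=2: B_{4}/4! · (f^{(3)}(33) − f^{(3)}(7)) = −1/720 · (5.56529e-05 − 0.00583090) = 8.02118e-06.
Partial sum through k=2: 78.4752.
Correction k=3: B_{6}/6! · (f^{(5)}(33) − f^{(5)}(7)) = 1/30240 · (6.13256e-07 − 0.00142798) = -4.72012e-08.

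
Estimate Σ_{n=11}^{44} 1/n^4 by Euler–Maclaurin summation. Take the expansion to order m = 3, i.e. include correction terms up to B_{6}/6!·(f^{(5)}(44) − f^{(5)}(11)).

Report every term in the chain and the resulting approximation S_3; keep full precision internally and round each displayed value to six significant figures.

∫_11^44 1/x^4 dx evaluates to 0.000246525.
Endpoint term: (f(11) + f(44))/2 = (6.83013e-05 + 2.66802e-07)/2 = 3.42841e-05.
Integral + boundary = 0.000280809.
Correction k=1: B_{2}/2! · (f^{(1)}(44) − f^{(1)}(11)) = 1/12 · (-2.42547e-08 − (-2.48369e-05)) = 2.06772e-06.
Partial sum through k=1: 0.000282877.
Correction k=2: B_{4}/4! · (f^{(3)}(44) − f^{(3)}(11)) = −1/720 · (-3.75848e-10 − (-6.15790e-06)) = -8.55211e-09.
Partial sum through k=2: 0.000282868.
Correction k=3: B_{6}/6! · (f^{(5)}(44) − f^{(5)}(11)) = 1/30240 · (-1.08716e-11 − (-2.84994e-06)) = 9.42436e-11.

S_3 ≈ 0.000282869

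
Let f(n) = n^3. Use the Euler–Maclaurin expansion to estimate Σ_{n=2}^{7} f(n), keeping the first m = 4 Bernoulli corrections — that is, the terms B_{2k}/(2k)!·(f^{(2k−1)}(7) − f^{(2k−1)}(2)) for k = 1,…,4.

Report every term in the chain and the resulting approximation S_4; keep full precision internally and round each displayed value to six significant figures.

S_4 ≈ 783.000

Integral: ∫_2^7 x^3 dx = 596.250.
½[f(2) + f(7)] = ½[8.00000 + 343.000] = 175.500.
Integral + boundary = 771.750.
Correction k=1: B_{2}/2! · (f^{(1)}(7) − f^{(1)}(2)) = 1/12 · (147.000 − 12.0000) = 11.2500.
Running total after k=1: 783.000.
Correction k=2: B_{4}/4! · (f^{(3)}(7) − f^{(3)}(2)) = −1/720 · (6.00000 − 6.00000) = 0.00000.
Running total after k=2: 783.000.
Correction k=3: B_{6}/6! · (f^{(5)}(7) − f^{(5)}(2)) = 1/30240 · (0.00000 − 0.00000) = 0.00000.
Running total after k=3: 783.000.
Correction k=4: B_{8}/8! · (f^{(7)}(7) − f^{(7)}(2)) = −1/1209600 · (0.00000 − 0.00000) = 0.00000.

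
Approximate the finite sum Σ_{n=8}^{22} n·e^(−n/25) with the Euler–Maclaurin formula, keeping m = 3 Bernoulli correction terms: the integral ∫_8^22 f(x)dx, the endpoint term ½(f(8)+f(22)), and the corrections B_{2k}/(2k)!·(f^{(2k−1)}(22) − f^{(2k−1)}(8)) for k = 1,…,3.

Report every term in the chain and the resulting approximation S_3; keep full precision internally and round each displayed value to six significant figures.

∫_8^22 x·e^(−x/25) dx evaluates to 111.703.
½[f(8) + f(22)] = ½[5.80919 + 9.12522] = 7.46721.
Running total after boundary: 119.170.
k=1: B_{2}/(2)! × [f^{(1)}(22) − f^{(1)}(8)] = 1/12 × (0.0497739 − 0.493781) = -0.0370006.
After k=1: 119.133.
k=2: B_{4}/(4)! × [f^{(3)}(22) − f^{(3)}(8)] = −1/720 × (0.00140694 − 0.00311373) = 2.37053e-06.
After k=2: 119.133.
k=3: B_{6}/(6)! × [f^{(5)}(22) − f^{(5)}(8)] = 1/30240 × (4.37480e-06 − 8.69985e-06) = -1.43024e-10.

S_3 ≈ 119.133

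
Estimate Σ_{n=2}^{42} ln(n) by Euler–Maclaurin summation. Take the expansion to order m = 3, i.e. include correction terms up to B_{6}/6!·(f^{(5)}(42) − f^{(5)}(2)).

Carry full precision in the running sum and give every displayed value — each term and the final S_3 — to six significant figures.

∫_2^42 ln(x) dx evaluates to 115.596.
½[f(2) + f(42)] = ½[0.693147 + 3.73767] = 2.21541.
Running total after boundary: 117.811.
Correction k=1: B_{2}/2! · (f^{(1)}(42) − f^{(1)}(2)) = 1/12 · (0.0238095 − 0.500000) = -0.0396825.
Running total after k=1: 117.772.
Correction k=2: B_{4}/4! · (f^{(3)}(42) − f^{(3)}(2)) = −1/720 · (2.69949e-05 − 0.250000) = 0.000347185.
Running total after k=2: 117.772.
Correction k=3: B_{6}/6! · (f^{(5)}(42) − f^{(5)}(2)) = 1/30240 · (1.83639e-07 − 0.750000) = -2.48016e-05.

S_3 ≈ 117.772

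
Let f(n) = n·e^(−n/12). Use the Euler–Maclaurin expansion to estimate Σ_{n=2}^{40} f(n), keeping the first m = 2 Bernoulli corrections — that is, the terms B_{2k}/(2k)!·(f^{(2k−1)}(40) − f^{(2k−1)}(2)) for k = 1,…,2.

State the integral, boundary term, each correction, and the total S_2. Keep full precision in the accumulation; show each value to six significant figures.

S_2 ≈ 121.443

Integral: ∫_2^40 x·e^(−x/12) dx = 119.948.
½[f(2) + f(40)] = ½[1.69296 + 1.42696] = 1.55996.
Running total after boundary: 121.508.
Correction k=1: B_{2}/2! · (f^{(1)}(40) − f^{(1)}(2)) = 1/12 · (-0.0832393 − 0.705401) = -0.0657201.
After k=1: 121.443.
Correction k=2: B_{4}/4! · (f^{(3)}(40) − f^{(3)}(2)) = −1/720 · (-8.25787e-05 − 0.0166553) = 2.32471e-05.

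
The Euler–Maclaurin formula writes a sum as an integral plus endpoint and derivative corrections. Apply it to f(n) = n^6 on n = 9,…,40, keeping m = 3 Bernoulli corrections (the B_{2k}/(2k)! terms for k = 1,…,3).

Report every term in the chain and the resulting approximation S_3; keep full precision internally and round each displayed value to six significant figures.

S_3 ≈ 2.55045e+10

∫_9^40 x^6 dx evaluates to 2.34050e+10.
Endpoint term: (f(9) + f(40))/2 = (531441 + 4.09600e+09)/2 = 2.04827e+09.
Running total after boundary: 2.54533e+10.
Order-1 term: 1/12 · (6.14400e+08 − 354294) = 5.11705e+07.
Partial sum through k=1: 2.55045e+10.
Order-2 term: −1/720 · (7.68000e+06 − 87480.0) = -10545.2.
Partial sum through k=2: 2.55045e+10.
Order-3 term: 1/30240 · (28800.0 − 6480.00) = 0.738095.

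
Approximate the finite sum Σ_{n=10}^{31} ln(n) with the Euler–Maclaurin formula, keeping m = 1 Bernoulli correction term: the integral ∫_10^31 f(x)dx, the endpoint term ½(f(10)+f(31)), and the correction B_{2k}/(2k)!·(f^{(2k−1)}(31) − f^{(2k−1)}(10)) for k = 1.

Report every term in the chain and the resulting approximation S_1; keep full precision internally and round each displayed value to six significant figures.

S_1 ≈ 65.2904

∫_10^31 ln(x) dx evaluates to 62.4278.
Boundary: ½(f(10) + f(31)) = ½(2.30259 + 3.43399) = 2.86829.
Running total after boundary: 65.2960.
k=1: B_{2}/(2)! × [f^{(1)}(31) − f^{(1)}(10)] = 1/12 × (0.0322581 − 0.100000) = -0.00564516.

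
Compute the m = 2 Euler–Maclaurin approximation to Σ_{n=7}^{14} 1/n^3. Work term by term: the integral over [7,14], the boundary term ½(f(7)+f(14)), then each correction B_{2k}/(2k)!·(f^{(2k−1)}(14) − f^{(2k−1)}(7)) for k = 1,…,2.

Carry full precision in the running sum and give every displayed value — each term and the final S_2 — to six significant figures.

S_2 ≈ 0.00938992

∫_7^14 1/x^3 dx evaluates to 0.00765306.
Endpoint term: (f(7) + f(14))/2 = (0.00291545 + 0.000364431)/2 = 0.00163994.
So far: 0.00929300.
Correction k=1: B_{2}/2! · (f^{(1)}(14) − f^{(1)}(7)) = 1/12 · (-7.80925e-05 − (-0.00124948)) = 9.76156e-05.
Partial sum through k=1: 0.00939062.
Correction k=2: B_{4}/4! · (f^{(3)}(14) − f^{(3)}(7)) = −1/720 · (-7.96862e-06 − (-0.000509992)) = -6.97254e-07.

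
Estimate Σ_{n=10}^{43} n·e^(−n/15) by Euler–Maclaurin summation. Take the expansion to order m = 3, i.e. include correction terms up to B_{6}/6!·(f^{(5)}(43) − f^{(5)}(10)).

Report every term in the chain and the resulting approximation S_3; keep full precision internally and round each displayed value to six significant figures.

S_3 ≈ 146.806

∫_10^43 x·e^(−x/15) dx evaluates to 143.039.
Boundary: ½(f(10) + f(43)) = ½(5.13417 + 2.44619) = 3.79018.
So far: 146.829.
k=1: B_{2}/(2)! × [f^{(1)}(43) − f^{(1)}(10)] = 1/12 × (-0.106191 − 0.171139) = -0.0231109.
After k=1: 146.806.
k=2: B_{4}/(4)! × [f^{(3)}(43) − f^{(3)}(10)] = −1/720 × (3.37115e-05 − 0.00532433) = 7.34808e-06.
After k=2: 146.806.
k=3: B_{6}/(6)! × [f^{(5)}(43) − f^{(5)}(10)] = 1/30240 × (2.39727e-06 − 4.39468e-05) = -1.37399e-09.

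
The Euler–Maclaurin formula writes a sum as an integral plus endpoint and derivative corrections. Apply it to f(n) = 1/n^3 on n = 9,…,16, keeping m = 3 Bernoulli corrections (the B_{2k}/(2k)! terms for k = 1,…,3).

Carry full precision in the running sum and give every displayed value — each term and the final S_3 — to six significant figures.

∫_9^16 1/x^3 dx evaluates to 0.00421971.
Endpoint term: (f(9) + f(16))/2 = (0.00137174 + 0.000244141)/2 = 0.000807941.
Integral + boundary = 0.00502766.
k=1: B_{2}/(2)! × [f^{(1)}(16) − f^{(1)}(9)] = 1/12 × (-4.57764e-05 − (-0.000457247)) = 3.42893e-05.
After k=1: 0.00506195.
k=2: B_{4}/(4)! × [f^{(3)}(16) − f^{(3)}(9)] = −1/720 × (-3.57628e-06 − (-0.000112901)) = -1.51839e-07.
After k=2: 0.00506179.
k=3: B_{6}/(6)! × [f^{(5)}(16) − f^{(5)}(9)] = 1/30240 × (-5.86733e-07 − (-5.85410e-05)) = 1.91648e-09.

S_3 ≈ 0.00506180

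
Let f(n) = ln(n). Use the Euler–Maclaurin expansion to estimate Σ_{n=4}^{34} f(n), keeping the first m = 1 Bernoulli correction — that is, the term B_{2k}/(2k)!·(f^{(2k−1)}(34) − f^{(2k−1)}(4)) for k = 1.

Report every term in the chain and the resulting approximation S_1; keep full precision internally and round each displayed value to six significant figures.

S_1 ≈ 86.7890

Integral: ∫_4^34 ln(x) dx = 84.3511.
Endpoint term: (f(4) + f(34))/2 = (1.38629 + 3.52636)/2 = 2.45633.
Running total after boundary: 86.8074.
Correction k=1: B_{2}/2! · (f^{(1)}(34) − f^{(1)}(4)) = 1/12 · (0.0294118 − 0.250000) = -0.0183824.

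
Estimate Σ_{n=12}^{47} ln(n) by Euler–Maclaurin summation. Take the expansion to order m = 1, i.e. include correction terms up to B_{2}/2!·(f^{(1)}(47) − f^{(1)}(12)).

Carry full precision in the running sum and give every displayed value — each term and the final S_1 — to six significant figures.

S_1 ≈ 119.300

∫_12^47 ln(x) dx evaluates to 116.138.
Endpoint term: (f(12) + f(47))/2 = (2.48491 + 3.85015)/2 = 3.16753.
Integral + boundary = 119.306.
Order-1 term: 1/12 · (0.0212766 − 0.0833333) = -0.00517139.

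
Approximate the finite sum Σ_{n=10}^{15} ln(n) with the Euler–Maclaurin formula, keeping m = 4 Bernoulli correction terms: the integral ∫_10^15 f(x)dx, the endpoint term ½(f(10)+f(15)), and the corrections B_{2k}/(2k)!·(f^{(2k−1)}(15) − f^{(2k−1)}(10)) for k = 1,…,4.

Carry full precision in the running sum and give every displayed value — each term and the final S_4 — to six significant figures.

Integral: ∫_10^15 ln(x) dx = 12.5949.
Endpoint term: (f(10) + f(15))/2 = (2.30259 + 2.70805)/2 = 2.50532.
So far: 15.1002.
k=1: B_{2}/(2)! × [f^{(1)}(15) − f^{(1)}(10)] = 1/12 × (0.0666667 − 0.100000) = -0.00277778.
Partial sum through k=1: 15.0974.
k=2: B_{4}/(4)! × [f^{(3)}(15) − f^{(3)}(10)] = −1/720 × (0.000592593 − 0.00200000) = 1.95473e-06.
Partial sum through k=2: 15.0974.
k=3: B_{6}/(6)! × [f^{(5)}(15) − f^{(5)}(10)] = 1/30240 × (3.16049e-05 − 0.000240000) = -6.89137e-09.
Partial sum through k=3: 15.0974.
k=4: B_{8}/(8)! × [f^{(7)}(15) − f^{(7)}(10)] = −1/1209600 × (4.21399e-06 − 7.20000e-05) = 5.60400e-11.

S_4 ≈ 15.0974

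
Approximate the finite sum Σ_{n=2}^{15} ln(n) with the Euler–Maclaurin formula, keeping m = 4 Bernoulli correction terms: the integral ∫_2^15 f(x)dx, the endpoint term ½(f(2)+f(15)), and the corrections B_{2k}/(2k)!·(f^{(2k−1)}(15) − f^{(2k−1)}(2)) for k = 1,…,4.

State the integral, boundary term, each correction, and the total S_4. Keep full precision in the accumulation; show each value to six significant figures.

S_4 ≈ 27.8993

∫_2^15 ln(x) dx evaluates to 26.2345.
Boundary: ½(f(2) + f(15)) = ½(0.693147 + 2.70805) = 1.70060.
Integral + boundary = 27.9351.
k=1: B_{2}/(2)! × [f^{(1)}(15) − f^{(1)}(2)] = 1/12 × (0.0666667 − 0.500000) = -0.0361111.
Running total after k=1: 27.8989.
k=2: B_{4}/(4)! × [f^{(3)}(15) − f^{(3)}(2)] = −1/720 × (0.000592593 − 0.250000) = 0.000346399.
Running total after k=2: 27.8993.
k=3: B_{6}/(6)! × [f^{(5)}(15) − f^{(5)}(2)] = 1/30240 × (3.16049e-05 − 0.750000) = -2.48005e-05.
Running total after k=3: 27.8993.
k=4: B_{8}/(8)! × [f^{(7)}(15) − f^{(7)}(2)] = −1/1209600 × (4.21399e-06 − 5.62500) = 4.65029e-06.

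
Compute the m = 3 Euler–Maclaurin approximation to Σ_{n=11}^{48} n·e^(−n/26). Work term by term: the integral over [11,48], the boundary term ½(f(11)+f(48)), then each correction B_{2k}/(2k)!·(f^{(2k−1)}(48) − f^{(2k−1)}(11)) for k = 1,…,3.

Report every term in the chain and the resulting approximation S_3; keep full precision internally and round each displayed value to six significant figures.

S_3 ≈ 333.795

Integral: ∫_11^48 x·e^(−x/26) dx = 326.447.
Boundary: ½(f(11) + f(48)) = ½(7.20531 + 7.57647) = 7.39089.
Integral + boundary = 333.838.
Order-1 term: 1/12 · (-0.133560 − 0.377901) = -0.0426217.
After k=1: 333.795.
Order-2 term: −1/720 · (0.000269418 − 0.00249698) = 3.09383e-06.
After k=2: 333.795.
Order-3 term: 1/30240 · (1.08936e-06 − 6.56055e-06) = -1.80925e-10.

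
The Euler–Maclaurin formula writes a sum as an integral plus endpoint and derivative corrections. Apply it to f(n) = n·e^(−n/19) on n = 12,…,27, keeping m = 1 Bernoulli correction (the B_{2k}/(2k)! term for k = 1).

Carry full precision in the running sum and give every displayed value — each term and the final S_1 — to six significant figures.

S_1 ≈ 108.591

The integral term ∫_12^27 x·e^(−x/19) dx = 102.166.
Endpoint term: (f(12) + f(27))/2 = (6.38102 + 6.51941)/2 = 6.45022.
So far: 108.616.
Correction k=1: B_{2}/2! · (f^{(1)}(27) − f^{(1)}(12)) = 1/12 · (-0.101667 − 0.195908) = -0.0247980.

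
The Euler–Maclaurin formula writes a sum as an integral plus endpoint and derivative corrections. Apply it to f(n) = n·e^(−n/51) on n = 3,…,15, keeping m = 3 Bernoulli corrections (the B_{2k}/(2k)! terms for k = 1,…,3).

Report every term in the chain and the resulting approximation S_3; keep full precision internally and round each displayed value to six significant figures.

S_3 ≈ 95.3402

Integral: ∫_3^15 x·e^(−x/51) dx = 88.3671.
Boundary: ½(f(3) + f(15)) = ½(2.82862 + 11.1778) = 7.00323.
Running total after boundary: 95.3703.
k=1: B_{2}/(2)! × [f^{(1)}(15) − f^{(1)}(3)] = 1/12 × (0.526016 − 0.887410) = -0.0301162.
Partial sum through k=1: 95.3402.
k=2: B_{4}/(4)! × [f^{(3)}(15) − f^{(3)}(3)] = −1/720 × (0.000775238 − 0.00106619) = 4.04098e-07.
Partial sum through k=2: 95.3402.
k=3: B_{6}/(6)! × [f^{(5)}(15) − f^{(5)}(3)] = 1/30240 × (5.18354e-07 − 6.88657e-07) = -5.63170e-12.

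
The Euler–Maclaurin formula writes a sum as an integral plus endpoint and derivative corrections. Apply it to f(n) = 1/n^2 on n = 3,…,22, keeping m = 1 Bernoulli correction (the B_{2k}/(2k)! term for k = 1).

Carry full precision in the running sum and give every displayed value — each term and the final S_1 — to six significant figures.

S_1 ≈ 0.350625

∫_3^22 1/x^2 dx evaluates to 0.287879.
Endpoint term: (f(3) + f(22))/2 = (0.111111 + 0.00206612)/2 = 0.0565886.
Integral + boundary = 0.344467.
k=1: B_{2}/(2)! × [f^{(1)}(22) − f^{(1)}(3)] = 1/12 × (-0.000187829 − (-0.0740741)) = 0.00615719.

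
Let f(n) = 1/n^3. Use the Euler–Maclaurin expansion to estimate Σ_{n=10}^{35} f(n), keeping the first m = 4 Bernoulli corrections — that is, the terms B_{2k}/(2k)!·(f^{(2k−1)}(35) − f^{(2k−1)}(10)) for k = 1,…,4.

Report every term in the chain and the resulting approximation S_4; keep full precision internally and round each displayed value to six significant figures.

Integral: ∫_10^35 1/x^3 dx = 0.00459184.
Endpoint term: (f(10) + f(35))/2 = (0.00100000 + 2.33236e-05)/2 = 0.000511662.
So far: 0.00510350.
Correction k=1: B_{2}/2! · (f^{(1)}(35) − f^{(1)}(10)) = 1/12 · (-1.99917e-06 − (-0.000300000)) = 2.48334e-05.
After k=1: 0.00512833.
Correction k=2: B_{4}/4! · (f^{(3)}(35) − f^{(3)}(10)) = −1/720 · (-3.26395e-08 − (-6.00000e-05)) = -8.32880e-08.
After k=2: 0.00512825.
Correction k=3: B_{6}/6! · (f^{(5)}(35) − f^{(5)}(10)) = 1/30240 · (-1.11907e-09 − (-2.52000e-05)) = 8.33296e-10.
After k=3: 0.00512825.
Correction k=4: B_{8}/8! · (f^{(7)}(35) − f^{(7)}(10)) = −1/1209600 · (-6.57737e-11 − (-1.81440e-05)) = -1.49999e-11.

S_4 ≈ 0.00512825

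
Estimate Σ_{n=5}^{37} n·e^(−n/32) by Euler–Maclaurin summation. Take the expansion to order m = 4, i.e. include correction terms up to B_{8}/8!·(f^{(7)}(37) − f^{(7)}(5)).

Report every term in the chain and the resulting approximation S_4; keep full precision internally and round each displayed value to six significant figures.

The integral term ∫_5^37 x·e^(−x/32) dx = 317.951.
Endpoint term: (f(5) + f(37))/2 = (4.27673 + 11.6426)/2 = 7.95965.
So far: 325.910.
Order-1 term: 1/12 · (-0.0491662 − 0.721698) = -0.0642387.
Partial sum through k=1: 325.846.
Order-2 term: −1/720 · (0.000566564 − 0.00237538) = 2.51224e-06.
Partial sum through k=2: 325.846.
Order-3 term: 1/30240 · (1.15346e-06 − 3.95115e-06) = -9.25162e-11.
Partial sum through k=3: 325.846.
Order-4 term: −1/1209600 · (1.71253e-09 − 5.45175e-09) = 3.09128e-15.

S_4 ≈ 325.846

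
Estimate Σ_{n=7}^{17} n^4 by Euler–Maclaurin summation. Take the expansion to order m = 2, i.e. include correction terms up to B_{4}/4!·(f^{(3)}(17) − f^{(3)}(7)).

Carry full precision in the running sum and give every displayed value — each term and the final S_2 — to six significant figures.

S_2 ≈ 325094

The integral term ∫_7^17 x^4 dx = 280610.
Endpoint term: (f(7) + f(17))/2 = (2401.00 + 83521.0)/2 = 42961.0.
Running total after boundary: 323571.
k=1: B_{2}/(2)! × [f^{(1)}(17) − f^{(1)}(7)] = 1/12 × (19652.0 − 1372.00) = 1523.33.
After k=1: 325094.
k=2: B_{4}/(4)! × [f^{(3)}(17) − f^{(3)}(7)] = −1/720 × (408.000 − 168.000) = -0.333333.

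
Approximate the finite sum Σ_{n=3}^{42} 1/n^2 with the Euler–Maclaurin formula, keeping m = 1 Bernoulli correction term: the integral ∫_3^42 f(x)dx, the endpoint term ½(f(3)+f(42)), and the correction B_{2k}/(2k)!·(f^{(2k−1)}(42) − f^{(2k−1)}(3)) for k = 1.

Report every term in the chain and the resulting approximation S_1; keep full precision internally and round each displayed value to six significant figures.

S_1 ≈ 0.371533

∫_3^42 1/x^2 dx evaluates to 0.309524.
Endpoint term: (f(3) + f(42))/2 = (0.111111 + 0.000566893)/2 = 0.0558390.
Integral + boundary = 0.365363.
Correction k=1: B_{2}/2! · (f^{(1)}(42) − f^{(1)}(3)) = 1/12 · (-2.69949e-05 − (-0.0740741)) = 0.00617059.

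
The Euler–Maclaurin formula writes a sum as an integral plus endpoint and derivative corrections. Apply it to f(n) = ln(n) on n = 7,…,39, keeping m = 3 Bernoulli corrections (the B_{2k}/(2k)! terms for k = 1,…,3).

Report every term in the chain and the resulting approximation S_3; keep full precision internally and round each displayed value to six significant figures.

S_3 ≈ 100.053

Integral: ∫_7^39 ln(x) dx = 97.2575.
Endpoint term: (f(7) + f(39))/2 = (1.94591 + 3.66356)/2 = 2.80474.
Running total after boundary: 100.062.
k=1: B_{2}/(2)! × [f^{(1)}(39) − f^{(1)}(7)] = 1/12 × (0.0256410 − 0.142857) = -0.00976801.
After k=1: 100.053.
k=2: B_{4}/(4)! × [f^{(3)}(39) − f^{(3)}(7)] = −1/720 × (3.37160e-05 − 0.00583090) = 8.05165e-06.
After k=2: 100.053.
k=3: B_{6}/(6)! × [f^{(5)}(39) − f^{(5)}(7)] = 1/30240 × (2.66004e-07 − 0.00142798) = -4.72126e-08.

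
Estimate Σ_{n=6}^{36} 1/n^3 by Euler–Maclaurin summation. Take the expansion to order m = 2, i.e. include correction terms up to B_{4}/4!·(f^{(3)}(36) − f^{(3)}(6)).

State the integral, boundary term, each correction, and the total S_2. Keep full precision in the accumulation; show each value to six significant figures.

S_2 ≈ 0.0160196

The integral term ∫_6^36 1/x^3 dx = 0.0135031.
Boundary: ½(f(6) + f(36)) = ½(0.00462963 + 2.14335e-05) = 0.00232553.
Integral + boundary = 0.0158286.
k=1: B_{2}/(2)! × [f^{(1)}(36) − f^{(1)}(6)] = 1/12 × (-1.78612e-06 − (-0.00231481)) = 0.000192752.
After k=1: 0.0160214.
k=2: B_{4}/(4)! × [f^{(3)}(36) − f^{(3)}(6)] = −1/720 × (-2.75636e-08 − (-0.00128601)) = -1.78608e-06.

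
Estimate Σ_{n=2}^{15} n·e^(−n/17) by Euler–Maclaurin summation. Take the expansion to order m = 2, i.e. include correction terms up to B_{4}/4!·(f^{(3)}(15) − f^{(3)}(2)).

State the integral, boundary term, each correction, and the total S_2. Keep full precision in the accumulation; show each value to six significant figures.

The integral term ∫_2^15 x·e^(−x/17) dx = 62.0385.
½[f(2) + f(15)] = ½[1.77802 + 6.20712] = 3.99257.
So far: 66.0311.
Correction k=1: B_{2}/2! · (f^{(1)}(15) − f^{(1)}(2)) = 1/12 · (0.0486833 − 0.784420) = -0.0613114.
Partial sum through k=1: 65.9698.
Correction k=2: B_{4}/4! · (f^{(3)}(15) − f^{(3)}(2)) = −1/720 · (0.00303218 − 0.00886657) = 8.10333e-06.

S_2 ≈ 65.9698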